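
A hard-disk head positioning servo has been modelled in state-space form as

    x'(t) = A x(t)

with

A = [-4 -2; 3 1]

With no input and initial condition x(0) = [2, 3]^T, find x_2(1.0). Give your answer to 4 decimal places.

det(sI - A) = s^2 - (tr A)s + det A, with tr A = (-4) + 1 = -3 and det A = (-4)·1 - (-2)·3 = -4 - (-6) = 2.
So p(s) = det(sI - A) = s^2 + 3s + 2.
Factor s^2 + 3s + 2: two numbers with sum -3 and product 2 are -1 and -2, so s^2 + 3s + 2 = (s + 1)(s + 2).
Hence p(s) = (s + 1) (s + 2), with roots -2, -1.
The eigenvalues -2, -1 are distinct and real, so A is diagonalisable and x(t) = e^{At} x(0) = V diag(e^{λ_i t}) V^{-1} x(0), where the columns of V are the eigenvectors.
λ = -2: A - (-2)I = [[-2, -2], [3, 3]]. Row 1 gives (-2)·v1 + (-2)·v2 = 0, so take v_1 = [-1, 1]^T.
λ = -1: A - (-1)I = [[-3, -2], [3, 2]]. Row 1 gives (-3)·v1 + (-2)·v2 = 0, so take v_2 = [-2, 3]^T.
V = [v_1 v_2] = [[-1, -2], [1, 3]] has det V = -1, so V^{-1} = adj(V)/det V = [[-3, -2], [1, 1]].
Modal coordinates z(0) = V^{-1} x(0): (-3)·2 + (-2)·3 = -12; 1·2 + 1·3 = 5; so z(0) = [-12, 5]^T.
x_2(t) = Σ_i (v_i)_2 · z_i(0) · e^{λ_i t} (row 2 of V times the modal terms).
x_2(1.0) = 1·(-12)·e^{-2·1.0} + 3·5·e^{-1·1.0} = (-12)·0.135335 + 15·0.367879 = 3.8942.

3.8942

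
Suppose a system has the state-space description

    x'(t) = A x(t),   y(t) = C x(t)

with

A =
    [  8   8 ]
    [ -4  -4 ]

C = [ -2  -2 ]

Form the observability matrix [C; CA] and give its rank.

1

CA = [[-8, -8]]
Observability matrix O = [C; CA] = [[-2, -2], [-8, -8]]
Every row of O is a scalar multiple of row 1 = [-2, -2] (multipliers 1, 4), so the rows span a one-dimensional space.
O ≠ 0, hence rank(O) = 1.
rank(O) = 1 < n = 2, so the pair (A, C) is not completely observable.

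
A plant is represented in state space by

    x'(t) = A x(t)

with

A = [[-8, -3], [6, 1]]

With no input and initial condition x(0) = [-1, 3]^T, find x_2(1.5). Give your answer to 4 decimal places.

det(sI - A) = s^2 - (tr A)s + det A, with tr A = (-8) + 1 = -7 and det A = (-8)·1 - (-3)·6 = -8 - (-18) = 10.
So p(s) = det(sI - A) = s^2 + 7s + 10.
Factor s^2 + 7s + 10: two numbers with sum -7 and product 10 are -2 and -5, so s^2 + 7s + 10 = (s + 2)(s + 5).
Hence p(s) = (s + 2) (s + 5), with roots -5, -2.
The eigenvalues -5, -2 are distinct and real, so A is diagonalisable and x(t) = e^{At} x(0) = V diag(e^{λ_i t}) V^{-1} x(0), where the columns of V are the eigenvectors.
λ = -5: A - (-5)I = [[-3, -3], [6, 6]]. Row 1 gives (-3)·v1 + (-3)·v2 = 0, so take v_1 = [1, -1]^T.
λ = -2: A - (-2)I = [[-6, -3], [6, 3]]. Row 1 gives (-6)·v1 + (-3)·v2 = 0, so take v_2 = [1, -2]^T.
V = [v_1 v_2] = [[1, 1], [-1, -2]] has det V = -1, so V^{-1} = adj(V)/det V = [[2, 1], [-1, -1]].
Modal coordinates z(0) = V^{-1} x(0): 2·(-1) + 1·3 = 1; (-1)·(-1) + (-1)·3 = -2; so z(0) = [1, -2]^T.
x_2(t) = Σ_i (v_i)_2 · z_i(0) · e^{λ_i t} (row 2 of V times the modal terms).
x_2(1.5) = (-1)·1·e^{-5·1.5} + (-2)·(-2)·e^{-2·1.5} = (-1)·0.000553 + 4·0.049787 = 0.1986.

0.1986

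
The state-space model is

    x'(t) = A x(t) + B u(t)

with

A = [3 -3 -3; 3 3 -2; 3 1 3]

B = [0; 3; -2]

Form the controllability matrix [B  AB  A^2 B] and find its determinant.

-492

AB = [[-3], [13], [-3]]
A^2B = [[-39], [36], [-5]]
Controllability matrix C = [B  AB  A^2B] = [[0, -3, -39], [3, 13, 36], [-2, -3, -5]]
Expanding along the first row, det(C) = 0·(13·(-5) - 36·(-3)) - (-3)·(3·(-5) - 36·(-2)) + (-39)·(3·(-3) - 13·(-2)) = 0·43 - (-3)·57 + (-39)·17 = -492
Since det(C) ≠ 0, rank(C) = 3 and the system is completely controllable.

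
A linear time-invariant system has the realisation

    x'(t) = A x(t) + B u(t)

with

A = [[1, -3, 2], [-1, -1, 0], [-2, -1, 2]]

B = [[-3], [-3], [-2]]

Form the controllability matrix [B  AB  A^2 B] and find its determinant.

-70

AB = [[2], [6], [5]]
A^2B = [[-6], [-8], [0]]
Controllability matrix C = [B  AB  A^2B] = [[-3, 2, -6], [-3, 6, -8], [-2, 5, 0]]
Expanding along the first row, det(C) = (-3)·(6·0 - (-8)·5) - 2·((-3)·0 - (-8)·(-2)) + (-6)·((-3)·5 - 6·(-2)) = (-3)·40 - 2·(-16) + (-6)·(-3) = -70
Since det(C) ≠ 0, rank(C) = 3 and the system is completely controllable.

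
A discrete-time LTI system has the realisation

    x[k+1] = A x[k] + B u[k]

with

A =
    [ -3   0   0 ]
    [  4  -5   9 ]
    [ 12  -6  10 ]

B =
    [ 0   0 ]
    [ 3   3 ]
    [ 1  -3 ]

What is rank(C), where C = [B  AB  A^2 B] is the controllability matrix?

AB = [[0, 0], [-6, -42], [-8, -48]]
A^2B = [[0, 0], [-42, -222], [-44, -228]]
Controllability matrix C = [B  AB  A^2B] = [[0, 0, 0, 0, 0, 0], [3, 3, -6, -42, -42, -222], [1, -3, -8, -48, -44, -228]]
Row 1 of C is identically zero, so rank(C) ≤ 2.
The 2×2 minor from rows 2, 3, columns 1, 2 is 3·(-3) - 3·1 = -9 - 3 = -12 ≠ 0, so rank(C) = 2.
rank(C) = 2 < n = 3, so the pair (A, B) is not completely controllable.

2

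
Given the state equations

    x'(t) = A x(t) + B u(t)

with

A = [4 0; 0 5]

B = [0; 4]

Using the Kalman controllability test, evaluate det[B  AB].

0

AB = [[0], [20]]
Controllability matrix C = [B  AB] = [[0, 0], [4, 20]]
det(C) = 0·20 - 0·4 = 0 - 0 = 0
Since det(C) = 0, rank(C) < 2 and the system is not completely controllable.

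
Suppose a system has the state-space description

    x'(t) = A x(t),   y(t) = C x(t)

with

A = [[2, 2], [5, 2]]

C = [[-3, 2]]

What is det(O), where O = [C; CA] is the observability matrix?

-2

CA = [[4, -2]]
Observability matrix O = [C; CA] = [[-3, 2], [4, -2]]
det(O) = (-3)·(-2) - 2·4 = 6 - 8 = -2
Since det(O) ≠ 0, rank(O) = 2 and the system is completely observable.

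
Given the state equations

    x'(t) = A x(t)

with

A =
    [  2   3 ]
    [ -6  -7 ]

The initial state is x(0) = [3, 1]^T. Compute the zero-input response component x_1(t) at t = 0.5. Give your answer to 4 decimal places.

det(sI - A) = s^2 - (tr A)s + det A, with tr A = 2 + (-7) = -5 and det A = 2·(-7) - 3·(-6) = -14 - (-18) = 4.
So p(s) = det(sI - A) = s^2 + 5s + 4.
Factor s^2 + 5s + 4: two numbers with sum -5 and product 4 are -1 and -4, so s^2 + 5s + 4 = (s + 1)(s + 4).
Hence p(s) = (s + 1) (s + 4), with roots -4, -1.
The eigenvalues -4, -1 are distinct and real, so A is diagonalisable and x(t) = e^{At} x(0) = V diag(e^{λ_i t}) V^{-1} x(0), where the columns of V are the eigenvectors.
λ = -4: A - (-4)I = [[6, 3], [-6, -3]]. Row 1 gives 6·v1 + 3·v2 = 0, so take v_1 = [-1, 2]^T.
λ = -1: A - (-1)I = [[3, 3], [-6, -6]]. Row 1 gives 3·v1 + 3·v2 = 0, so take v_2 = [1, -1]^T.
V = [v_1 v_2] = [[-1, 1], [2, -1]] has det V = -1, so V^{-1} = adj(V)/det V = [[1, 1], [2, 1]].
Modal coordinates z(0) = V^{-1} x(0): 1·3 + 1·1 = 4; 2·3 + 1·1 = 7; so z(0) = [4, 7]^T.
x_1(t) = Σ_i (v_i)_1 · z_i(0) · e^{λ_i t} (row 1 of V times the modal terms).
x_1(0.5) = (-1)·4·e^{-4·0.5} + 1·7·e^{-1·0.5} = (-4)·0.135335 + 7·0.606531 = 3.7044.

3.7044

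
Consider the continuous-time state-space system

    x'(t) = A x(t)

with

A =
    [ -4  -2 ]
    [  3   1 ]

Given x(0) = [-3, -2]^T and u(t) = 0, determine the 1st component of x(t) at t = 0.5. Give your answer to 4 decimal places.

1.2829

det(sI - A) = s^2 - (tr A)s + det A, with tr A = (-4) + 1 = -3 and det A = (-4)·1 - (-2)·3 = -4 - (-6) = 2.
So p(s) = det(sI - A) = s^2 + 3s + 2.
Factor s^2 + 3s + 2: two numbers with sum -3 and product 2 are -1 and -2, so s^2 + 3s + 2 = (s + 1)(s + 2).
Hence p(s) = (s + 1) (s + 2), with roots -2, -1.
The eigenvalues -2, -1 are distinct and real, so A is diagonalisable and x(t) = e^{At} x(0) = V diag(e^{λ_i t}) V^{-1} x(0), where the columns of V are the eigenvectors.
λ = -2: A - (-2)I = [[-2, -2], [3, 3]]. Row 1 gives (-2)·v1 + (-2)·v2 = 0, so take v_1 = [1, -1]^T.
λ = -1: A - (-1)I = [[-3, -2], [3, 2]]. Row 1 gives (-3)·v1 + (-2)·v2 = 0, so take v_2 = [-2, 3]^T.
V = [v_1 v_2] = [[1, -2], [-1, 3]] has det V = 1, so V^{-1} = adj(V)/det V = [[3, 2], [1, 1]].
Modal coordinates z(0) = V^{-1} x(0): 3·(-3) + 2·(-2) = -13; 1·(-3) + 1·(-2) = -5; so z(0) = [-13, -5]^T.
x_1(t) = Σ_i (v_i)_1 · z_i(0) · e^{λ_i t} (row 1 of V times the modal terms).
x_1(0.5) = 1·(-13)·e^{-2·0.5} + (-2)·(-5)·e^{-1·0.5} = (-13)·0.367879 + 10·0.606531 = 1.2829.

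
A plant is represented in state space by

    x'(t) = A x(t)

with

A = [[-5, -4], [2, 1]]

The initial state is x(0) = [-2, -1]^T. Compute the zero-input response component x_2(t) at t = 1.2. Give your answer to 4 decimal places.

det(sI - A) = s^2 - (tr A)s + det A, with tr A = (-5) + 1 = -4 and det A = (-5)·1 - (-4)·2 = -5 - (-8) = 3.
So p(s) = det(sI - A) = s^2 + 4s + 3.
Factor s^2 + 4s + 3: two numbers with sum -4 and product 3 are -1 and -3, so s^2 + 4s + 3 = (s + 1)(s + 3).
Hence p(s) = (s + 1) (s + 3), with roots -3, -1.
The eigenvalues -3, -1 are distinct and real, so A is diagonalisable and x(t) = e^{At} x(0) = V diag(e^{λ_i t}) V^{-1} x(0), where the columns of V are the eigenvectors.
λ = -3: A - (-3)I = [[-2, -4], [2, 4]]. Row 1 gives (-2)·v1 + (-4)·v2 = 0, so take v_1 = [2, -1]^T.
λ = -1: A - (-1)I = [[-4, -4], [2, 2]]. Row 1 gives (-4)·v1 + (-4)·v2 = 0, so take v_2 = [-1, 1]^T.
V = [v_1 v_2] = [[2, -1], [-1, 1]] has det V = 1, so V^{-1} = adj(V)/det V = [[1, 1], [1, 2]].
Modal coordinates z(0) = V^{-1} x(0): 1·(-2) + 1·(-1) = -3; 1·(-2) + 2·(-1) = -4; so z(0) = [-3, -4]^T.
x_2(t) = Σ_i (v_i)_2 · z_i(0) · e^{λ_i t} (row 2 of V times the modal terms).
x_2(1.2) = (-1)·(-3)·e^{-3·1.2} + 1·(-4)·e^{-1·1.2} = 3·0.027324 + (-4)·0.301194 = -1.1228.

-1.1228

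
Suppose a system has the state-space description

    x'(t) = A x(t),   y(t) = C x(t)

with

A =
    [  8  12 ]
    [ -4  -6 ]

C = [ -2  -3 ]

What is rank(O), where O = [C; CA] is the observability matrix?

CA = [[-4, -6]]
Observability matrix O = [C; CA] = [[-2, -3], [-4, -6]]
Every row of O is a scalar multiple of row 1 = [-2, -3] (multipliers 1, 2), so the rows span a one-dimensional space.
O ≠ 0, hence rank(O) = 1.
rank(O) = 1 < n = 2, so the pair (A, C) is not completely observable.

1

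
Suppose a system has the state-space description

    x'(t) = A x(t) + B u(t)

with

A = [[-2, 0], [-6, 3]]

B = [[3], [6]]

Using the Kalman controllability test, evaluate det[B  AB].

36

AB = [[-6], [0]]
Controllability matrix C = [B  AB] = [[3, -6], [6, 0]]
det(C) = 3·0 - (-6)·6 = 0 - (-36) = 36
Since det(C) ≠ 0, rank(C) = 2 and the system is completely controllable.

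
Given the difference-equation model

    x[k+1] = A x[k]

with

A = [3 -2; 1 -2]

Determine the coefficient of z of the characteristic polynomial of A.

For a 2×2 matrix, det(zI - A) = z^2 - (tr A)z + det A.
tr A = 1, det A = -4.
So p(z) = z^2 - z - 4.
The coefficient of z is -1.

-1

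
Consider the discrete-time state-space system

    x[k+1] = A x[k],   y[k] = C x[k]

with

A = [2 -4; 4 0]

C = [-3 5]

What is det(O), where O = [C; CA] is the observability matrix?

CA = [[14, 12]]
Observability matrix O = [C; CA] = [[-3, 5], [14, 12]]
det(O) = (-3)·12 - 5·14 = -36 - 70 = -106
Since det(O) ≠ 0, rank(O) = 2 and the system is completely observable.

-106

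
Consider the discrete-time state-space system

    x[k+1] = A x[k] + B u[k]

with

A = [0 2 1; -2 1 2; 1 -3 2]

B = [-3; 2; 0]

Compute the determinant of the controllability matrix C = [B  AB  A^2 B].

AB = [[4], [8], [-9]]
A^2B = [[7], [-18], [-38]]
Controllability matrix C = [B  AB  A^2B] = [[-3, 4, 7], [2, 8, -18], [0, -9, -38]]
Expanding along the first row, det(C) = (-3)·(8·(-38) - (-18)·(-9)) - 4·(2·(-38) - (-18)·0) + 7·(2·(-9) - 8·0) = (-3)·(-466) - 4·(-76) + 7·(-18) = 1576
Since det(C) ≠ 0, rank(C) = 3 and the system is completely controllable.

1576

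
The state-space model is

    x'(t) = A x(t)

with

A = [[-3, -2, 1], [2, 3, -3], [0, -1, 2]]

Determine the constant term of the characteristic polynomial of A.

Expand det(sI - A) for the 3×3 matrix.
p(s) = s^3 - 2s^2 - 8s + 3.
(Check: constant term = det(-A) = (-1)^3 det A = 3; coefficient of s^2 = -tr A = -2.)
The constant term is 3.

3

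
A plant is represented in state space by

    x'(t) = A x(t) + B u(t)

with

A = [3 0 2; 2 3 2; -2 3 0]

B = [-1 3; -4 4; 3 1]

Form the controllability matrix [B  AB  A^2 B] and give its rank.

3

AB = [[3, 11], [-8, 20], [-10, 6]]
A^2B = [[-11, 45], [-38, 94], [-30, 38]]
Controllability matrix C = [B  AB  A^2B] = [[-1, 3, 3, 11, -11, 45], [-4, 4, -8, 20, -38, 94], [3, 1, -10, 6, -30, 38]]
Take the 3×3 submatrix of C formed by columns 1, 2, 3: [[-1, 3, 3], [-4, 4, -8], [3, 1, -10]]. Its determinant is (-1)·(4·(-10) - (-8)·1) - 3·((-4)·(-10) - (-8)·3) + 3·((-4)·1 - 4·3) = (-1)·(-32) - 3·64 + 3·(-16) = -208 ≠ 0.
So rank(C) ≥ 3; since C has 3 rows, rank(C) = 3.
rank(C) = 3 = n, so the pair (A, B) is completely controllable.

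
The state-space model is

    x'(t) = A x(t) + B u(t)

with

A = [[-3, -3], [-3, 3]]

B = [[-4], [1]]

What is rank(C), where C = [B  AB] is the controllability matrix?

AB = [[9], [15]]
Controllability matrix C = [B  AB] = [[-4, 9], [1, 15]]
det(C) = (-4)·15 - 9·1 = -60 - 9 = -69 ≠ 0, so rank(C) = 2.
rank(C) = 2 = n, so the pair (A, B) is completely controllable.

2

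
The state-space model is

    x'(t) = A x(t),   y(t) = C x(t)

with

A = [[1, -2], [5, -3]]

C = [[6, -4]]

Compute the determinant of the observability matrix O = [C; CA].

CA = [[-14, 0]]
Observability matrix O = [C; CA] = [[6, -4], [-14, 0]]
det(O) = 6·0 - (-4)·(-14) = 0 - 56 = -56
Since det(O) ≠ 0, rank(O) = 2 and the system is completely observable.

-56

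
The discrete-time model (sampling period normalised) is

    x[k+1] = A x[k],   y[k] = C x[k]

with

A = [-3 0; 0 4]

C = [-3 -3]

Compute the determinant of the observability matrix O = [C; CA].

63

CA = [[9, -12]]
Observability matrix O = [C; CA] = [[-3, -3], [9, -12]]
det(O) = (-3)·(-12) - (-3)·9 = 36 - (-27) = 63
Since det(O) ≠ 0, rank(O) = 2 and the system is completely observable.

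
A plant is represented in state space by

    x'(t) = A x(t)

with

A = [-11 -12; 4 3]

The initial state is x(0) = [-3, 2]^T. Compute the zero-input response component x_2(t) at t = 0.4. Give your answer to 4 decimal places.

det(sI - A) = s^2 - (tr A)s + det A, with tr A = (-11) + 3 = -8 and det A = (-11)·3 - (-12)·4 = -33 - (-48) = 15.
So p(s) = det(sI - A) = s^2 + 8s + 15.
Factor s^2 + 8s + 15: two numbers with sum -8 and product 15 are -3 and -5, so s^2 + 8s + 15 = (s + 3)(s + 5).
Hence p(s) = (s + 3) (s + 5), with roots -5, -3.
The eigenvalues -5, -3 are distinct and real, so A is diagonalisable and x(t) = e^{At} x(0) = V diag(e^{λ_i t}) V^{-1} x(0), where the columns of V are the eigenvectors.
λ = -5: A - (-5)I = [[-6, -12], [4, 8]]. Row 1 gives (-6)·v1 + (-12)·v2 = 0, so take v_1 = [-2, 1]^T.
λ = -3: A - (-3)I = [[-8, -12], [4, 6]]. Row 1 gives (-8)·v1 + (-12)·v2 = 0, so take v_2 = [-3, 2]^T.
V = [v_1 v_2] = [[-2, -3], [1, 2]] has det V = -1, so V^{-1} = adj(V)/det V = [[-2, -3], [1, 2]].
Modal coordinates z(0) = V^{-1} x(0): (-2)·(-3) + (-3)·2 = 0; 1·(-3) + 2·2 = 1; so z(0) = [0, 1]^T.
x_2(t) = Σ_i (v_i)_2 · z_i(0) · e^{λ_i t} (row 2 of V times the modal terms).
x_2(0.4) = 1·0·e^{-5·0.4} + 2·1·e^{-3·0.4} = 0·0.135335 + 2·0.301194 = 0.6024.

0.6024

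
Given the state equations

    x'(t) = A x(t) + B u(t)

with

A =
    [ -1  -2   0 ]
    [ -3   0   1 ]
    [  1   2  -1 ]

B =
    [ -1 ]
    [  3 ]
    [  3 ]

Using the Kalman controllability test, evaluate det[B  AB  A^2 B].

AB = [[-5], [6], [2]]
A^2B = [[-7], [17], [5]]
Controllability matrix C = [B  AB  A^2B] = [[-1, -5, -7], [3, 6, 17], [3, 2, 5]]
Expanding along the first row, det(C) = (-1)·(6·5 - 17·2) - (-5)·(3·5 - 17·3) + (-7)·(3·2 - 6·3) = (-1)·(-4) - (-5)·(-36) + (-7)·(-12) = -92
Since det(C) ≠ 0, rank(C) = 3 and the system is completely controllable.

-92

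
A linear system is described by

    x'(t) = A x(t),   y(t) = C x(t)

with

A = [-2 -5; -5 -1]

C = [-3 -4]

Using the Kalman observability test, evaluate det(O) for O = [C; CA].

CA = [[26, 19]]
Observability matrix O = [C; CA] = [[-3, -4], [26, 19]]
det(O) = (-3)·19 - (-4)·26 = -57 - (-104) = 47
Since det(O) ≠ 0, rank(O) = 2 and the system is completely observable.

47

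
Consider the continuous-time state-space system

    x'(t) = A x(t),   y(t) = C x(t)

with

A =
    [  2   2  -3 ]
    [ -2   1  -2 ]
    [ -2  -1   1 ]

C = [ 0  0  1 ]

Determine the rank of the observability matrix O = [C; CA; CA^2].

CA = [[-2, -1, 1]]
CA^2 = [[-4, -6, 9]]
Observability matrix O = [C; CA; CA^2] = [[0, 0, 1], [-2, -1, 1], [-4, -6, 9]]
det(O) = 0·((-1)·9 - 1·(-6)) - 0·((-2)·9 - 1·(-4)) + 1·((-2)·(-6) - (-1)·(-4)) = 0·(-3) - 0·(-14) + 1·8 = 8 ≠ 0, so rank(O) = 3.
rank(O) = 3 = n, so the pair (A, C) is completely observable.

3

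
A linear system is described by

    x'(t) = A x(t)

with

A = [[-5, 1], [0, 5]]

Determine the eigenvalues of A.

det(sI - A) = s^2 - (tr A)s + det A, with tr A = (-5) + 5 = 0 and det A = (-5)·5 - 1·0 = -25 - 0 = -25.
So p(s) = det(sI - A) = s^2 - 25.
Factor s^2 - 25: two numbers with sum 0 and product -25 are 5 and -5, so s^2 - 25 = (s - 5)(s + 5).
Hence p(s) = (s - 5) (s + 5), with roots -5, 5.
At least one eigenvalue has non-negative real part, so the system is not asymptotically stable.

-5, 5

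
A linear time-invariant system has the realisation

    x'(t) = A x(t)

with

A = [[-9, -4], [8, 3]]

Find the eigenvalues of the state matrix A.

det(sI - A) = s^2 - (tr A)s + det A, with tr A = (-9) + 3 = -6 and det A = (-9)·3 - (-4)·8 = -27 - (-32) = 5.
So p(s) = det(sI - A) = s^2 + 6s + 5.
Factor s^2 + 6s + 5: two numbers with sum -6 and product 5 are -1 and -5, so s^2 + 6s + 5 = (s + 1)(s + 5).
Hence p(s) = (s + 1) (s + 5), with roots -5, -1.
All eigenvalues have negative real part, so the system is asymptotically stable.

-5, -1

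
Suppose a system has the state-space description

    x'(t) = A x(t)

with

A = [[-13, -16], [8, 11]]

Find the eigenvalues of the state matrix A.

-5, 3

det(sI - A) = s^2 - (tr A)s + det A, with tr A = (-13) + 11 = -2 and det A = (-13)·11 - (-16)·8 = -143 - (-128) = -15.
So p(s) = det(sI - A) = s^2 + 2s - 15.
Factor s^2 + 2s - 15: two numbers with sum -2 and product -15 are 3 and -5, so s^2 + 2s - 15 = (s - 3)(s + 5).
Hence p(s) = (s - 3) (s + 5), with roots -5, 3.
At least one eigenvalue has non-negative real part, so the system is not asymptotically stable.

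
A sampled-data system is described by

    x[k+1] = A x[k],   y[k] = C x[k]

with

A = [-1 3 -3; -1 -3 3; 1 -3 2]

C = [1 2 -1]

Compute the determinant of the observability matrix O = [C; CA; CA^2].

77

CA = [[-4, 0, 1]]
CA^2 = [[5, -15, 14]]
Observability matrix O = [C; CA; CA^2] = [[1, 2, -1], [-4, 0, 1], [5, -15, 14]]
Expanding along the first row, det(O) = 1·(0·14 - 1·(-15)) - 2·((-4)·14 - 1·5) + (-1)·((-4)·(-15) - 0·5) = 1·15 - 2·(-61) + (-1)·60 = 77
Since det(O) ≠ 0, rank(O) = 3 and the system is completely observable.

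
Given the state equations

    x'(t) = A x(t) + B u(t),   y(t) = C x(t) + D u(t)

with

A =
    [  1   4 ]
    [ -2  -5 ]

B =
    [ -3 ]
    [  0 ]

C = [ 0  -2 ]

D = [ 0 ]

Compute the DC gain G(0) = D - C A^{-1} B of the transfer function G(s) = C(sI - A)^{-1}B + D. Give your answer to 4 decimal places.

-4.0000

G(0) = C(-A)^{-1}B + D = -C A^{-1} B + D.
det A = 3, so A^{-1} = (1/3)·adj(A) = [[-5/3, -4/3], [2/3, 1/3]]
A^{-1} B = [5, -2]^T
C A^{-1} B = 4
G(0) = D - C A^{-1} B = 0 - (4) = -4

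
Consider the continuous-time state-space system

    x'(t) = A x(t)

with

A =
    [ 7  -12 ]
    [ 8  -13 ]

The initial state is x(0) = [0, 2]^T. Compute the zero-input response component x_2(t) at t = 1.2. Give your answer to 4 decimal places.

det(sI - A) = s^2 - (tr A)s + det A, with tr A = 7 + (-13) = -6 and det A = 7·(-13) - (-12)·8 = -91 - (-96) = 5.
So p(s) = det(sI - A) = s^2 + 6s + 5.
Factor s^2 + 6s + 5: two numbers with sum -6 and product 5 are -1 and -5, so s^2 + 6s + 5 = (s + 1)(s + 5).
Hence p(s) = (s + 1) (s + 5), with roots -5, -1.
The eigenvalues -5, -1 are distinct and real, so A is diagonalisable and x(t) = e^{At} x(0) = V diag(e^{λ_i t}) V^{-1} x(0), where the columns of V are the eigenvectors.
λ = -5: A - (-5)I = [[12, -12], [8, -8]]. Row 1 gives 12·v1 + (-12)·v2 = 0, so take v_1 = [1, 1]^T.
λ = -1: A - (-1)I = [[8, -12], [8, -12]]. Row 1 gives 8·v1 + (-12)·v2 = 0, so take v_2 = [3, 2]^T.
V = [v_1 v_2] = [[1, 3], [1, 2]] has det V = -1, so V^{-1} = adj(V)/det V = [[-2, 3], [1, -1]].
Modal coordinates z(0) = V^{-1} x(0): (-2)·0 + 3·2 = 6; 1·0 + (-1)·2 = -2; so z(0) = [6, -2]^T.
x_2(t) = Σ_i (v_i)_2 · z_i(0) · e^{λ_i t} (row 2 of V times the modal terms).
x_2(1.2) = 1·6·e^{-5·1.2} + 2·(-2)·e^{-1·1.2} = 6·0.002479 + (-4)·0.301194 = -1.1899.

-1.1899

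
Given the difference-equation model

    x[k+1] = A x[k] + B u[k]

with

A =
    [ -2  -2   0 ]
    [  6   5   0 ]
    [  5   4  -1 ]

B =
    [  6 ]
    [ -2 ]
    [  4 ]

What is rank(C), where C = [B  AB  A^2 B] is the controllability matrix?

AB = [[-8], [26], [18]]
A^2B = [[-36], [82], [46]]
Controllability matrix C = [B  AB  A^2B] = [[6, -8, -36], [-2, 26, 82], [4, 18, 46]]
The rows r1, r2, r3 of C are linearly dependent: -r1 - r2 + r3 = 0 (check each entry), so rank(C) ≤ 2.
The 2×2 minor from rows 1, 2, columns 1, 2 is 6·26 - (-8)·(-2) = 156 - 16 = 140 ≠ 0, so rank(C) = 2.
rank(C) = 2 < n = 3, so the pair (A, B) is not completely controllable.

2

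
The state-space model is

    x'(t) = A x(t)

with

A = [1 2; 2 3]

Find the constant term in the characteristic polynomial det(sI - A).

For a 2×2 matrix, det(sI - A) = s^2 - (tr A)s + det A.
tr A = 4, det A = -1.
So p(s) = s^2 - 4s - 1.
The constant term is -1.

-1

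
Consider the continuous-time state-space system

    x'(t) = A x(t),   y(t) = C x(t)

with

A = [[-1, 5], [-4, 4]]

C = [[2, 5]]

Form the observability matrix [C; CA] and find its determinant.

CA = [[-22, 30]]
Observability matrix O = [C; CA] = [[2, 5], [-22, 30]]
det(O) = 2·30 - 5·(-22) = 60 - (-110) = 170
Since det(O) ≠ 0, rank(O) = 2 and the system is completely observable.

170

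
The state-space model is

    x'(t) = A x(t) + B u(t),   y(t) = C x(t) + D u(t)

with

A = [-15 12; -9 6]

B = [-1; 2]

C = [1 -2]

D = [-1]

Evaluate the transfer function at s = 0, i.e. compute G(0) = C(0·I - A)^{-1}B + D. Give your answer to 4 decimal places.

G(0) = C(-A)^{-1}B + D = -C A^{-1} B + D.
det A = 18, so A^{-1} = (1/18)·adj(A) = [[1/3, -2/3], [1/2, -5/6]]
A^{-1} B = [-5/3, -13/6]^T
C A^{-1} B = 8/3
G(0) = D - C A^{-1} B = -1 - (8/3) = -11/3 ≈ -3.6667

-3.6667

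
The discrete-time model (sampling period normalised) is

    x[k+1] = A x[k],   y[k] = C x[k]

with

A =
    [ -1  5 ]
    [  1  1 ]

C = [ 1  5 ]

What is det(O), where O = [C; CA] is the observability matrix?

CA = [[4, 10]]
Observability matrix O = [C; CA] = [[1, 5], [4, 10]]
det(O) = 1·10 - 5·4 = 10 - 20 = -10
Since det(O) ≠ 0, rank(O) = 2 and the system is completely observable.

-10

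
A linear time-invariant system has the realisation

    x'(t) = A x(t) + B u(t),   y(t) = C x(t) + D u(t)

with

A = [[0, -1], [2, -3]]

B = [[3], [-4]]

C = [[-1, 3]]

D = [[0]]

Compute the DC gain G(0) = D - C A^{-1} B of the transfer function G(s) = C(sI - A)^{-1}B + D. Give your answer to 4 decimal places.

2.5000

G(0) = C(-A)^{-1}B + D = -C A^{-1} B + D.
det A = 2, so A^{-1} = (1/2)·adj(A) = [[-3/2, 1/2], [-1, 0]]
A^{-1} B = [-13/2, -3]^T
C A^{-1} B = -5/2
G(0) = D - C A^{-1} B = 0 - (-5/2) = 5/2 ≈ 2.5000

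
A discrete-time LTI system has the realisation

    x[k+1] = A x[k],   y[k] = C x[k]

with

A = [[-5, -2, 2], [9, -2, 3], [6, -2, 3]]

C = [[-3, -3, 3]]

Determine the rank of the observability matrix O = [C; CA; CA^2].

CA = [[6, 6, -6]]
CA^2 = [[-12, -12, 12]]
Observability matrix O = [C; CA; CA^2] = [[-3, -3, 3], [6, 6, -6], [-12, -12, 12]]
Every row of O is a scalar multiple of row 1 = [-3, -3, 3] (multipliers 1, -2, 4), so the rows span a one-dimensional space.
O ≠ 0, hence rank(O) = 1.
rank(O) = 1 < n = 3, so the pair (A, C) is not completely observable.

1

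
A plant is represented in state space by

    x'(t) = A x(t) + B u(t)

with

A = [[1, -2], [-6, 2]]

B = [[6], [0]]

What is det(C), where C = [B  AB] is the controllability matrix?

-216

AB = [[6], [-36]]
Controllability matrix C = [B  AB] = [[6, 6], [0, -36]]
det(C) = 6·(-36) - 6·0 = -216 - 0 = -216
Since det(C) ≠ 0, rank(C) = 2 and the system is completely controllable.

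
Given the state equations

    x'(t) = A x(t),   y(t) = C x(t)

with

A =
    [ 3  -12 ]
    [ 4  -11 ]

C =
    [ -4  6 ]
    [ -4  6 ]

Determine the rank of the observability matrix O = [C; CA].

CA = [[12, -18], [12, -18]]
Observability matrix O = [C; CA] = [[-4, 6], [-4, 6], [12, -18], [12, -18]]
Every row of O is a scalar multiple of row 1 = [-4, 6] (multipliers 1, 1, -3, -3), so the rows span a one-dimensional space.
O ≠ 0, hence rank(O) = 1.
rank(O) = 1 < n = 2, so the pair (A, C) is not completely observable.

1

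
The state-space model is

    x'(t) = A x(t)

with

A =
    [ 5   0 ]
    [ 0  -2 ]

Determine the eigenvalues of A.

-2, 5

det(sI - A) = s^2 - (tr A)s + det A, with tr A = 5 + (-2) = 3 and det A = 5·(-2) - 0·0 = -10 - 0 = -10.
So p(s) = det(sI - A) = s^2 - 3s - 10.
Factor s^2 - 3s - 10: two numbers with sum 3 and product -10 are 5 and -2, so s^2 - 3s - 10 = (s - 5)(s + 2).
Hence p(s) = (s - 5) (s + 2), with roots -2, 5.
At least one eigenvalue has non-negative real part, so the system is not asymptotically stable.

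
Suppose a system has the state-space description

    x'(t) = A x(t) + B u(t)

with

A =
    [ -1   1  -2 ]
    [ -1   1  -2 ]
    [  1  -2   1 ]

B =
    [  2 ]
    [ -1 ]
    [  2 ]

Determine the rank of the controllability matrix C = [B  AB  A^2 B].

AB = [[-7], [-7], [6]]
A^2B = [[-12], [-12], [13]]
Controllability matrix C = [B  AB  A^2B] = [[2, -7, -12], [-1, -7, -12], [2, 6, 13]]
det(C) = 2·((-7)·13 - (-12)·6) - (-7)·((-1)·13 - (-12)·2) + (-12)·((-1)·6 - (-7)·2) = 2·(-19) - (-7)·11 + (-12)·8 = -57 ≠ 0, so rank(C) = 3.
rank(C) = 3 = n, so the pair (A, B) is completely controllable.

3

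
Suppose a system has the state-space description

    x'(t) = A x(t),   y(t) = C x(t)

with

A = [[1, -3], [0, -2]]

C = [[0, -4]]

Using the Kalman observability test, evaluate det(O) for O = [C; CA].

0

CA = [[0, 8]]
Observability matrix O = [C; CA] = [[0, -4], [0, 8]]
det(O) = 0·8 - (-4)·0 = 0 - 0 = 0
Since det(O) = 0, rank(O) < 2 and the system is not completely observable.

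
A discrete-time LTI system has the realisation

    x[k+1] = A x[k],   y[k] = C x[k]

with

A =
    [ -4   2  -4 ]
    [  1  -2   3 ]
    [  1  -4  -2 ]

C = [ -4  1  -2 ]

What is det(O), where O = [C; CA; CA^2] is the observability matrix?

CA = [[15, -2, 23]]
CA^2 = [[-39, -58, -112]]
Observability matrix O = [C; CA; CA^2] = [[-4, 1, -2], [15, -2, 23], [-39, -58, -112]]
Expanding along the first row, det(O) = (-4)·((-2)·(-112) - 23·(-58)) - 1·(15·(-112) - 23·(-39)) + (-2)·(15·(-58) - (-2)·(-39)) = (-4)·1558 - 1·(-783) + (-2)·(-948) = -3553
Since det(O) ≠ 0, rank(O) = 3 and the system is completely observable.

-3553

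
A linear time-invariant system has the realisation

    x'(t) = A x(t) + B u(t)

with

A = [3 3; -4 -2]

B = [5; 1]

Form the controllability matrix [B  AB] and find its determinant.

AB = [[18], [-22]]
Controllability matrix C = [B  AB] = [[5, 18], [1, -22]]
det(C) = 5·(-22) - 18·1 = -110 - 18 = -128
Since det(C) ≠ 0, rank(C) = 2 and the system is completely controllable.

-128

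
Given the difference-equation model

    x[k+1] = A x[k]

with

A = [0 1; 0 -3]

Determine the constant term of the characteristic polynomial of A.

For a 2×2 matrix, det(zI - A) = z^2 - (tr A)z + det A.
tr A = -3, det A = 0.
So p(z) = z^2 + 3z.
The constant term is 0.

0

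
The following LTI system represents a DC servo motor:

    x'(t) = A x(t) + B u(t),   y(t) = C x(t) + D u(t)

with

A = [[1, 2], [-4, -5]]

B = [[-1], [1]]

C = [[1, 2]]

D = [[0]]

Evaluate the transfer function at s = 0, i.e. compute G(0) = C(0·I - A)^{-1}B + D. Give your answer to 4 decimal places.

1.0000

G(0) = C(-A)^{-1}B + D = -C A^{-1} B + D.
det A = 3, so A^{-1} = (1/3)·adj(A) = [[-5/3, -2/3], [4/3, 1/3]]
A^{-1} B = [1, -1]^T
C A^{-1} B = -1
G(0) = D - C A^{-1} B = 0 - (-1) = 1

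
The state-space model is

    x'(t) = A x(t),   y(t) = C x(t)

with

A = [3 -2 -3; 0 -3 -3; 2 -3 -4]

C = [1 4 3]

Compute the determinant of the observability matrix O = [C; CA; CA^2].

CA = [[9, -23, -27]]
CA^2 = [[-27, 132, 150]]
Observability matrix O = [C; CA; CA^2] = [[1, 4, 3], [9, -23, -27], [-27, 132, 150]]
Expanding along the first row, det(O) = 1·((-23)·150 - (-27)·132) - 4·(9·150 - (-27)·(-27)) + 3·(9·132 - (-23)·(-27)) = 1·114 - 4·621 + 3·567 = -669
Since det(O) ≠ 0, rank(O) = 3 and the system is completely observable.

-669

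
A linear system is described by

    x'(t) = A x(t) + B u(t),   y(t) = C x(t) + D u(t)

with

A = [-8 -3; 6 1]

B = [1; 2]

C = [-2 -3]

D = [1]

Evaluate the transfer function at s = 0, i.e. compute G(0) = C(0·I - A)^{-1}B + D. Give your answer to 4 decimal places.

-4.2000

G(0) = C(-A)^{-1}B + D = -C A^{-1} B + D.
det A = 10, so A^{-1} = (1/10)·adj(A) = [[1/10, 3/10], [-3/5, -4/5]]
A^{-1} B = [7/10, -11/5]^T
C A^{-1} B = 26/5
G(0) = D - C A^{-1} B = 1 - (26/5) = -21/5 ≈ -4.2000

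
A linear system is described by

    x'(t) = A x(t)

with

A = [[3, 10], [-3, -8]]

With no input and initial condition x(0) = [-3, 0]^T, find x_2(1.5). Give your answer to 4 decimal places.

0.3481

det(sI - A) = s^2 - (tr A)s + det A, with tr A = 3 + (-8) = -5 and det A = 3·(-8) - 10·(-3) = -24 - (-30) = 6.
So p(s) = det(sI - A) = s^2 + 5s + 6.
Factor s^2 + 5s + 6: two numbers with sum -5 and product 6 are -2 and -3, so s^2 + 5s + 6 = (s + 2)(s + 3).
Hence p(s) = (s + 2) (s + 3), with roots -3, -2.
The eigenvalues -3, -2 are distinct and real, so A is diagonalisable and x(t) = e^{At} x(0) = V diag(e^{λ_i t}) V^{-1} x(0), where the columns of V are the eigenvectors.
λ = -3: A - (-3)I = [[6, 10], [-3, -5]]. Row 1 gives 6·v1 + 10·v2 = 0, so take v_1 = [5, -3]^T.
λ = -2: A - (-2)I = [[5, 10], [-3, -6]]. Row 1 gives 5·v1 + 10·v2 = 0, so take v_2 = [2, -1]^T.
V = [v_1 v_2] = [[5, 2], [-3, -1]] has det V = 1, so V^{-1} = adj(V)/det V = [[-1, -2], [3, 5]].
Modal coordinates z(0) = V^{-1} x(0): (-1)·(-3) + (-2)·0 = 3; 3·(-3) + 5·0 = -9; so z(0) = [3, -9]^T.
x_2(t) = Σ_i (v_i)_2 · z_i(0) · e^{λ_i t} (row 2 of V times the modal terms).
x_2(1.5) = (-3)·3·e^{-3·1.5} + (-1)·(-9)·e^{-2·1.5} = (-9)·0.011109 + 9·0.049787 = 0.3481.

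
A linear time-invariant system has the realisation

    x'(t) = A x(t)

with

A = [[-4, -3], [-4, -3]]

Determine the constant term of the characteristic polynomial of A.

0

For a 2×2 matrix, det(sI - A) = s^2 - (tr A)s + det A.
tr A = -7, det A = 0.
So p(s) = s^2 + 7s.
The constant term is 0.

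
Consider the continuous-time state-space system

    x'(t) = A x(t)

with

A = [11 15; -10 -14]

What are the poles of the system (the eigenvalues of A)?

det(sI - A) = s^2 - (tr A)s + det A, with tr A = 11 + (-14) = -3 and det A = 11·(-14) - 15·(-10) = -154 - (-150) = -4.
So p(s) = det(sI - A) = s^2 + 3s - 4.
Factor s^2 + 3s - 4: two numbers with sum -3 and product -4 are 1 and -4, so s^2 + 3s - 4 = (s - 1)(s + 4).
Hence p(s) = (s - 1) (s + 4), with roots -4, 1.
At least one eigenvalue has non-negative real part, so the system is not asymptotically stable.

-4, 1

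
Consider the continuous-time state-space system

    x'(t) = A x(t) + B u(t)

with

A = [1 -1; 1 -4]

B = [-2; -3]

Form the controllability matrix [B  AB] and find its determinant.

AB = [[1], [10]]
Controllability matrix C = [B  AB] = [[-2, 1], [-3, 10]]
det(C) = (-2)·10 - 1·(-3) = -20 - (-3) = -17
Since det(C) ≠ 0, rank(C) = 2 and the system is completely controllable.

-17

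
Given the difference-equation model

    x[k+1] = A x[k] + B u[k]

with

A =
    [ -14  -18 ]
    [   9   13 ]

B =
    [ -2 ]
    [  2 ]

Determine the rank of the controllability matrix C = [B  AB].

1

AB = [[-8], [8]]
Controllability matrix C = [B  AB] = [[-2, -8], [2, 8]]
Every column of C is a scalar multiple of column 1 = [-2, 2] (multipliers 1, 4), so the columns span a one-dimensional space.
C ≠ 0, hence rank(C) = 1.
rank(C) = 1 < n = 2, so the pair (A, B) is not completely controllable.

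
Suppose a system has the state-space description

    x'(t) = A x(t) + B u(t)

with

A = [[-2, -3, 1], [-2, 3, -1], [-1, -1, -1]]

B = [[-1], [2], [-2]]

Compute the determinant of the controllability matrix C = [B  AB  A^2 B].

149

AB = [[-6], [10], [1]]
A^2B = [[-17], [41], [-5]]
Controllability matrix C = [B  AB  A^2B] = [[-1, -6, -17], [2, 10, 41], [-2, 1, -5]]
Expanding along the first row, det(C) = (-1)·(10·(-5) - 41·1) - (-6)·(2·(-5) - 41·(-2)) + (-17)·(2·1 - 10·(-2)) = (-1)·(-91) - (-6)·72 + (-17)·22 = 149
Since det(C) ≠ 0, rank(C) = 3 and the system is completely controllable.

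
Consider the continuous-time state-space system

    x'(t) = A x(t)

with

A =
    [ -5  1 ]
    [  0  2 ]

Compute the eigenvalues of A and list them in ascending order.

det(sI - A) = s^2 - (tr A)s + det A, with tr A = (-5) + 2 = -3 and det A = (-5)·2 - 1·0 = -10 - 0 = -10.
So p(s) = det(sI - A) = s^2 + 3s - 10.
Factor s^2 + 3s - 10: two numbers with sum -3 and product -10 are 2 and -5, so s^2 + 3s - 10 = (s - 2)(s + 5).
Hence p(s) = (s - 2) (s + 5), with roots -5, 2.
At least one eigenvalue has non-negative real part, so the system is not asymptotically stable.

-5, 2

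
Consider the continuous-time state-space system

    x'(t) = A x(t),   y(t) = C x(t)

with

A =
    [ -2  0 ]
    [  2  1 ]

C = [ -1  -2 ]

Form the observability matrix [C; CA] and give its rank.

2

CA = [[-2, -2]]
Observability matrix O = [C; CA] = [[-1, -2], [-2, -2]]
det(O) = (-1)·(-2) - (-2)·(-2) = 2 - 4 = -2 ≠ 0, so rank(O) = 2.
rank(O) = 2 = n, so the pair (A, C) is completely observable.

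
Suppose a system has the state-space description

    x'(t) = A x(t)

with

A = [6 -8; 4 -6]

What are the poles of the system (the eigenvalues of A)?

-2, 2

det(sI - A) = s^2 - (tr A)s + det A, with tr A = 6 + (-6) = 0 and det A = 6·(-6) - (-8)·4 = -36 - (-32) = -4.
So p(s) = det(sI - A) = s^2 - 4.
Factor s^2 - 4: two numbers with sum 0 and product -4 are 2 and -2, so s^2 - 4 = (s - 2)(s + 2).
Hence p(s) = (s - 2) (s + 2), with roots -2, 2.
At least one eigenvalue has non-negative real part, so the system is not asymptotically stable.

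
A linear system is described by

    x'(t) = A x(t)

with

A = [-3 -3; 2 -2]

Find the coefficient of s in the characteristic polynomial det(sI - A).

5

For a 2×2 matrix, det(sI - A) = s^2 - (tr A)s + det A.
tr A = -5, det A = 12.
So p(s) = s^2 + 5s + 12.
The coefficient of s is 5.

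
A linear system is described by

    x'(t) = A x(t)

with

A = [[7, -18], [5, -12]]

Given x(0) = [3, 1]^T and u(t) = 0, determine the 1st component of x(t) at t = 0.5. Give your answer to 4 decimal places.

2.4064

det(sI - A) = s^2 - (tr A)s + det A, with tr A = 7 + (-12) = -5 and det A = 7·(-12) - (-18)·5 = -84 - (-90) = 6.
So p(s) = det(sI - A) = s^2 + 5s + 6.
Factor s^2 + 5s + 6: two numbers with sum -5 and product 6 are -2 and -3, so s^2 + 5s + 6 = (s + 2)(s + 3).
Hence p(s) = (s + 2) (s + 3), with roots -3, -2.
The eigenvalues -3, -2 are distinct and real, so A is diagonalisable and x(t) = e^{At} x(0) = V diag(e^{λ_i t}) V^{-1} x(0), where the columns of V are the eigenvectors.
λ = -3: A - (-3)I = [[10, -18], [5, -9]]. Row 1 gives 10·v1 + (-18)·v2 = 0, so take v_1 = [-9, -5]^T.
λ = -2: A - (-2)I = [[9, -18], [5, -10]]. Row 1 gives 9·v1 + (-18)·v2 = 0, so take v_2 = [2, 1]^T.
V = [v_1 v_2] = [[-9, 2], [-5, 1]] has det V = 1, so V^{-1} = adj(V)/det V = [[1, -2], [5, -9]].
Modal coordinates z(0) = V^{-1} x(0): 1·3 + (-2)·1 = 1; 5·3 + (-9)·1 = 6; so z(0) = [1, 6]^T.
x_1(t) = Σ_i (v_i)_1 · z_i(0) · e^{λ_i t} (row 1 of V times the modal terms).
x_1(0.5) = (-9)·1·e^{-3·0.5} + 2·6·e^{-2·0.5} = (-9)·0.223130 + 12·0.367879 = 2.4064.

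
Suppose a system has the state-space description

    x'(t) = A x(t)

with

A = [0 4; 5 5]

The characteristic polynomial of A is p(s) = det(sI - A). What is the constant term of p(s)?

For a 2×2 matrix, det(sI - A) = s^2 - (tr A)s + det A.
tr A = 5, det A = -20.
So p(s) = s^2 - 5s - 20.
The constant term is -20.

-20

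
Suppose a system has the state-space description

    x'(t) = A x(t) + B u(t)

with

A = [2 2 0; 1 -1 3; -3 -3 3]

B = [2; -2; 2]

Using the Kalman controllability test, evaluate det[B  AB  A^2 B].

-976

AB = [[0], [10], [6]]
A^2B = [[20], [8], [-12]]
Controllability matrix C = [B  AB  A^2B] = [[2, 0, 20], [-2, 10, 8], [2, 6, -12]]
Expanding along the first row, det(C) = 2·(10·(-12) - 8·6) - 0·((-2)·(-12) - 8·2) + 20·((-2)·6 - 10·2) = 2·(-168) - 0·8 + 20·(-32) = -976
Since det(C) ≠ 0, rank(C) = 3 and the system is completely controllable.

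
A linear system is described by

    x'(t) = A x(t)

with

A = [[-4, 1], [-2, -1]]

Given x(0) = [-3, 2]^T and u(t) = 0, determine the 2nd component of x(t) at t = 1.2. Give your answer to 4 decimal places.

0.6886

det(sI - A) = s^2 - (tr A)s + det A, with tr A = (-4) + (-1) = -5 and det A = (-4)·(-1) - 1·(-2) = 4 - (-2) = 6.
So p(s) = det(sI - A) = s^2 + 5s + 6.
Factor s^2 + 5s + 6: two numbers with sum -5 and product 6 are -2 and -3, so s^2 + 5s + 6 = (s + 2)(s + 3).
Hence p(s) = (s + 2) (s + 3), with roots -3, -2.
The eigenvalues -3, -2 are distinct and real, so A is diagonalisable and x(t) = e^{At} x(0) = V diag(e^{λ_i t}) V^{-1} x(0), where the columns of V are the eigenvectors.
λ = -3: A - (-3)I = [[-1, 1], [-2, 2]]. Row 1 gives (-1)·v1 + 1·v2 = 0, so take v_1 = [1, 1]^T.
λ = -2: A - (-2)I = [[-2, 1], [-2, 1]]. Row 1 gives (-2)·v1 + 1·v2 = 0, so take v_2 = [-1, -2]^T.
V = [v_1 v_2] = [[1, -1], [1, -2]] has det V = -1, so V^{-1} = adj(V)/det V = [[2, -1], [1, -1]].
Modal coordinates z(0) = V^{-1} x(0): 2·(-3) + (-1)·2 = -8; 1·(-3) + (-1)·2 = -5; so z(0) = [-8, -5]^T.
x_2(t) = Σ_i (v_i)_2 · z_i(0) · e^{λ_i t} (row 2 of V times the modal terms).
x_2(1.2) = 1·(-8)·e^{-3·1.2} + (-2)·(-5)·e^{-2·1.2} = (-8)·0.027324 + 10·0.090718 = 0.6886.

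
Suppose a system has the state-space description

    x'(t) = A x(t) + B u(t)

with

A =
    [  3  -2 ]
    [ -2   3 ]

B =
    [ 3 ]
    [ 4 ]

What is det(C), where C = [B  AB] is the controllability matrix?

AB = [[1], [6]]
Controllability matrix C = [B  AB] = [[3, 1], [4, 6]]
det(C) = 3·6 - 1·4 = 18 - 4 = 14
Since det(C) ≠ 0, rank(C) = 2 and the system is completely controllable.

14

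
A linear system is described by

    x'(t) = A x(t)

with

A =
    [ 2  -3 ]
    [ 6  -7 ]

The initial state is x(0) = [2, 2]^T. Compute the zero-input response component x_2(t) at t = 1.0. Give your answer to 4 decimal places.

0.7358

det(sI - A) = s^2 - (tr A)s + det A, with tr A = 2 + (-7) = -5 and det A = 2·(-7) - (-3)·6 = -14 - (-18) = 4.
So p(s) = det(sI - A) = s^2 + 5s + 4.
Factor s^2 + 5s + 4: two numbers with sum -5 and product 4 are -1 and -4, so s^2 + 5s + 4 = (s + 1)(s + 4).
Hence p(s) = (s + 1) (s + 4), with roots -4, -1.
The eigenvalues -4, -1 are distinct and real, so A is diagonalisable and x(t) = e^{At} x(0) = V diag(e^{λ_i t}) V^{-1} x(0), where the columns of V are the eigenvectors.
λ = -4: A - (-4)I = [[6, -3], [6, -3]]. Row 1 gives 6·v1 + (-3)·v2 = 0, so take v_1 = [-1, -2]^T.
λ = -1: A - (-1)I = [[3, -3], [6, -6]]. Row 1 gives 3·v1 + (-3)·v2 = 0, so take v_2 = [1, 1]^T.
V = [v_1 v_2] = [[-1, 1], [-2, 1]] has det V = 1, so V^{-1} = adj(V)/det V = [[1, -1], [2, -1]].
Modal coordinates z(0) = V^{-1} x(0): 1·2 + (-1)·2 = 0; 2·2 + (-1)·2 = 2; so z(0) = [0, 2]^T.
x_2(t) = Σ_i (v_i)_2 · z_i(0) · e^{λ_i t} (row 2 of V times the modal terms).
x_2(1.0) = (-2)·0·e^{-4·1.0} + 1·2·e^{-1·1.0} = 0·0.018316 + 2·0.367879 = 0.7358.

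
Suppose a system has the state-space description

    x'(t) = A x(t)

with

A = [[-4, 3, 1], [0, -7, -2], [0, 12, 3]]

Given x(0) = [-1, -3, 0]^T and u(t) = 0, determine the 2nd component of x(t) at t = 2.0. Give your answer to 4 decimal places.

0.7897

det(sI - A) = s^3 - (tr A)s^2 + (M11 + M22 + M33)s - det A, where Mii is the 2×2 principal minor of A obtained by deleting row i and column i.
tr A = (-4) + (-7) + 3 = -8; M11 = (-7)·3 - (-2)·12 = -21 - (-24) = 3; M22 = (-4)·3 - 1·0 = -12 - 0 = -12; M33 = (-4)·(-7) - 3·0 = 28 - 0 = 28; sum of minors = 19.
det A = (-4)·((-7)·3 - (-2)·12) - 3·(0·3 - (-2)·0) + 1·(0·12 - (-7)·0) = (-4)·3 - 3·0 + 1·0 = -12.
So p(s) = det(sI - A) = s^3 + 8s^2 + 19s + 12.
Rational-root test: any integer root divides 12. Testing small divisors, s = -1 works: p(-1) = -1 + 8 + (-19) + 12 = 0, so (s + 1) is a factor.
Dividing, p(s) = (s + 1)(s^2 + 7s + 12).
Factor s^2 + 7s + 12: two numbers with sum -7 and product 12 are -3 and -4, so s^2 + 7s + 12 = (s + 3)(s + 4).
Hence p(s) = (s + 1) (s + 3) (s + 4), with roots -4, -3, -1.
The eigenvalues -4, -3, -1 are distinct and real, so A is diagonalisable and x(t) = e^{At} x(0) = V diag(e^{λ_i t}) V^{-1} x(0), where the columns of V are the eigenvectors.
λ = -4: A - (-4)I = [[0, 3, 1], [0, -3, -2], [0, 12, 7]]. v must be orthogonal to every row; (row 1) × (row 2) = [-3, 0, 0], so take v_1 = [1, 0, 0]^T.
λ = -3: A - (-3)I = [[-1, 3, 1], [0, -4, -2], [0, 12, 6]]. v must be orthogonal to every row; (row 1) × (row 2) = [-2, -2, 4], so take v_2 = [1, 1, -2]^T.
λ = -1: A - (-1)I = [[-3, 3, 1], [0, -6, -2], [0, 12, 4]]. v must be orthogonal to every row; (row 1) × (row 2) = [0, -6, 18], so take v_3 = [0, -1, 3]^T.
V = [v_1 v_2 v_3] = [[1, 1, 0], [0, 1, -1], [0, -2, 3]] has det V = 1, so V^{-1} = adj(V)/det V = [[1, -3, -1], [0, 3, 1], [0, 2, 1]].
Modal coordinates z(0) = V^{-1} x(0): 1·(-1) + (-3)·(-3) + (-1)·0 = 8; 0·(-1) + 3·(-3) + 1·0 = -9; 0·(-1) + 2·(-3) + 1·0 = -6; so z(0) = [8, -9, -6]^T.
x_2(t) = Σ_i (v_i)_2 · z_i(0) · e^{λ_i t} (row 2 of V times the modal terms).
x_2(2.0) = 0·8·e^{-4·2.0} + 1·(-9)·e^{-3·2.0} + (-1)·(-6)·e^{-1·2.0} = 0·0.000335 + (-9)·0.002479 + 6·0.135335 = 0.7897.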